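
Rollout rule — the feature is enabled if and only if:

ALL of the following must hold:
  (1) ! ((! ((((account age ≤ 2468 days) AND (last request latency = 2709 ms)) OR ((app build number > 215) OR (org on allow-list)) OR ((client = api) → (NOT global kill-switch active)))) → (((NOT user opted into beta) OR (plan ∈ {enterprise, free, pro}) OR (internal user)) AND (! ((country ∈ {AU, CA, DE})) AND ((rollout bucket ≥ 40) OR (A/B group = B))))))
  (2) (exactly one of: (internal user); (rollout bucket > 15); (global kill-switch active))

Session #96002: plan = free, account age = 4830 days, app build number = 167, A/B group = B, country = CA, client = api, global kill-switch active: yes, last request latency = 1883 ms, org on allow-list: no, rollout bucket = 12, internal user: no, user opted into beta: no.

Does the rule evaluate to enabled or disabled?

Enabled

Atomic conditions:
  account age ≤ 2468 days: 4830 ≤ 2468 is false
  last request latency = 2709 ms: 1883 == 2709 is false
  app build number > 215: 167 > 215 is false
  org on allow-list: no → false
  client = api: api == api is true
  NOT global kill-switch active: yes → false
  NOT user opted into beta: no → true
  plan ∈ {enterprise, free, pro}: free is in the set → true
  internal user: no → false
  country ∈ {AU, CA, DE}: CA is in the set → true
  rollout bucket ≥ 40: 12 ≥ 40 is false
  A/B group = B: B == B is true
  rollout bucket > 15: 12 > 15 is false
  global kill-switch active: yes → true
Combine:
[1.1.1.1.1] false AND false = false
[1.1.1.1.2] false OR false = false
[1.1.1.1.3] true → false = false
[1.1.1.1] false OR false OR false = false
[1.1.1] NOT false = true
[1.1.2.1] true OR true OR false = true
[1.1.2.2.1] NOT true = false
[1.1.2.2.2] false OR true = true
[1.1.2.2] false AND true = false
[1.1.2] true AND false = false
[1.1] true → false = false
[1] NOT false = true
[2] exactly-one(false, false, true) = true
[root] true AND true = true
Overall: true → enabled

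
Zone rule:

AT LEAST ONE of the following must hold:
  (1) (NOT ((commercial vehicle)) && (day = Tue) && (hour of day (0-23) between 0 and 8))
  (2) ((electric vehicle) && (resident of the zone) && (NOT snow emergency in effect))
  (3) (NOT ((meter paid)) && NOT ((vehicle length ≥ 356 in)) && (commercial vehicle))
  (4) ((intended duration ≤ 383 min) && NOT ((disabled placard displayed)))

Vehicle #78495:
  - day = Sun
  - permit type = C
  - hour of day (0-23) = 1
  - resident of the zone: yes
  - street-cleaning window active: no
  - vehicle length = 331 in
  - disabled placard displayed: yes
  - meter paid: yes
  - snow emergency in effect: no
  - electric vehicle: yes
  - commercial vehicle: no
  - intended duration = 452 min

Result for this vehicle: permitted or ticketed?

Atomic conditions:
  commercial vehicle: no → false
  day = Tue: Sun == Tue is false
  hour of day (0-23) between 0 and 8: 1 in [0, 8] is true
  electric vehicle: yes → true
  resident of the zone: yes → true
  NOT snow emergency in effect: no → true
  meter paid: yes → true
  vehicle length ≥ 356 in: 331 ≥ 356 is false
  intended duration ≤ 383 min: 452 ≤ 383 is false
  disabled placard displayed: yes → true
Combine:
[1.1] NOT false = true
[1] true AND false AND true = false
[2] true AND true AND true = true
[3.1] NOT true = false
[3.2] NOT false = true
[3] false AND true AND false = false
[4.2] NOT true = false
[4] false AND false = false
[root] false OR true OR false OR false = true
Overall: true → permitted

Permitted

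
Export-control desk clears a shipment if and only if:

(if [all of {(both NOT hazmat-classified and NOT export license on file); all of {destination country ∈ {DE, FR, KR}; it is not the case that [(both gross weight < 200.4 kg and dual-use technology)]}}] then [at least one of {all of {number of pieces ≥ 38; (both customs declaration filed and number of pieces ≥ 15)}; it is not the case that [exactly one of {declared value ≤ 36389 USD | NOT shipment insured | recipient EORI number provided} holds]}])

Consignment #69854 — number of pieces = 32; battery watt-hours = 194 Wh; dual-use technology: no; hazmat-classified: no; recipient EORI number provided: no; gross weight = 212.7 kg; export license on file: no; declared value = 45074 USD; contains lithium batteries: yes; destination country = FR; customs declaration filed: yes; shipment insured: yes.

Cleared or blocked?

Atomic conditions:
  NOT hazmat-classified: no → true
  NOT export license on file: no → true
  destination country ∈ {DE, FR, KR}: FR is in the set → true
  gross weight < 200.4 kg: 212.7 < 200.4 is false
  dual-use technology: no → false
  number of pieces ≥ 38: 32 ≥ 38 is false
  customs declaration filed: yes → true
  number of pieces ≥ 15: 32 ≥ 15 is true
  declared value ≤ 36389 USD: 45074 ≤ 36389 is false
  NOT shipment insured: yes → false
  recipient EORI number provided: no → false
Combine:
[1.1] true AND true = true
[1.2.2.1] false AND false = false
[1.2.2] NOT false = true
[1.2] true AND true = true
[1] true AND true = true
[2.1.2] true AND true = true
[2.1] false AND true = false
[2.2.1] exactly-one(false, false, false) = false
[2.2] NOT false = true
[2] false OR true = true
[root] true → true = true
Overall: true → cleared

Cleared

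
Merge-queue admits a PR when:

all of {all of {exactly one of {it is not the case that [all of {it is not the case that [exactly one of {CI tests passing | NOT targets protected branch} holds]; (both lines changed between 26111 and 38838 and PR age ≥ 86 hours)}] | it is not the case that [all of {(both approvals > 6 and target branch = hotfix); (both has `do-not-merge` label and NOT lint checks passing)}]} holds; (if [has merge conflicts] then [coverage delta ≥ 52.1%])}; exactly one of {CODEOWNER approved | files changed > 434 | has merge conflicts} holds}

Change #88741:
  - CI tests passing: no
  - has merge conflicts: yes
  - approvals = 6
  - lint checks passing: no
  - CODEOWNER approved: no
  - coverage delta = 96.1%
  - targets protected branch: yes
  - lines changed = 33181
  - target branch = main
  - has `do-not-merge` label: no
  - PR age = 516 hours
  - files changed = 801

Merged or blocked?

Blocked

Atomic conditions:
  CI tests passing: no → false
  NOT targets protected branch: yes → false
  lines changed between 26111 and 38838: 33181 in [26111, 38838] is true
  PR age ≥ 86 hours: 516 ≥ 86 is true
  approvals > 6: 6 > 6 is false
  target branch = hotfix: main == hotfix is false
  has `do-not-merge` label: no → false
  NOT lint checks passing: no → true
  has merge conflicts: yes → true
  coverage delta ≥ 52.1%: 96.1 ≥ 52.1 is true
  CODEOWNER approved: no → false
  files changed > 434: 801 > 434 is true
Combine:
[1.1.1.1.1.1] exactly-one(false, false) = false
[1.1.1.1.1] NOT false = true
[1.1.1.1.2] true AND true = true
[1.1.1.1] true AND true = true
[1.1.1] NOT true = false
[1.1.2.1.1] false AND false = false
[1.1.2.1.2] false AND true = false
[1.1.2.1] false AND false = false
[1.1.2] NOT false = true
[1.1] exactly-one(false, true) = true
[1.2] true → true = true
[1] true AND true = true
[2] exactly-one(false, true, true) = false
[root] true AND false = false
Overall: false → blocked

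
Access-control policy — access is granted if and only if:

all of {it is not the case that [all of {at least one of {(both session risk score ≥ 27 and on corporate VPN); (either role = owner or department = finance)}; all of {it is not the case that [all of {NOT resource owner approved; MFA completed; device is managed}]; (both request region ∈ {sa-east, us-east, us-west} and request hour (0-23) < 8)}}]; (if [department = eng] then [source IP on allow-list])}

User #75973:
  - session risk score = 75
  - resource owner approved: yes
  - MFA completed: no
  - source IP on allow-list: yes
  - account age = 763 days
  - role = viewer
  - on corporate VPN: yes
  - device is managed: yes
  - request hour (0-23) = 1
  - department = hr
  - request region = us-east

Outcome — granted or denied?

Atomic conditions:
  session risk score ≥ 27: 75 ≥ 27 is true
  on corporate VPN: yes → true
  role = owner: viewer == owner is false
  department = finance: hr == finance is false
  NOT resource owner approved: yes → false
  MFA completed: no → false
  device is managed: yes → true
  request region ∈ {sa-east, us-east, us-west}: us-east is in the set → true
  request hour (0-23) < 8: 1 < 8 is true
  department = eng: hr == eng is false
  source IP on allow-list: yes → true
Combine:
[1.1.1.1] true AND true = true
[1.1.1.2] false OR false = false
[1.1.1] true OR false = true
[1.1.2.1.1] false AND false AND true = false
[1.1.2.1] NOT false = true
[1.1.2.2] true AND true = true
[1.1.2] true AND true = true
[1.1] true AND true = true
[1] NOT true = false
[2] false → true (antecedent false ⇒ implication holds) = true
[root] false AND true = false
Overall: false → denied

Denied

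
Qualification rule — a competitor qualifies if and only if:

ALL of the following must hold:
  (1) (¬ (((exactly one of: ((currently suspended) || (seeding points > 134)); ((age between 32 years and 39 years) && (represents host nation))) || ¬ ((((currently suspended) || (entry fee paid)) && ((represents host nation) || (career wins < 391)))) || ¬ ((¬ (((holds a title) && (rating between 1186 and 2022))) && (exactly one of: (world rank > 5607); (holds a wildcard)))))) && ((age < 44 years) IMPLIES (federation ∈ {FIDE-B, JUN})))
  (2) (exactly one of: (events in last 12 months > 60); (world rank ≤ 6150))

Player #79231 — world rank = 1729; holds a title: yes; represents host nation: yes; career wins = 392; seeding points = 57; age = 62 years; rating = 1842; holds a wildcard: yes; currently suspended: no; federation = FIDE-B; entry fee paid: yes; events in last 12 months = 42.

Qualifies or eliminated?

Eliminated

Atomic conditions:
  currently suspended: no → false
  seeding points > 134: 57 > 134 is false
  age between 32 years and 39 years: 62 in [32, 39] is false
  represents host nation: yes → true
  entry fee paid: yes → true
  career wins < 391: 392 < 391 is false
  holds a title: yes → true
  rating between 1186 and 2022: 1842 in [1186, 2022] is true
  world rank > 5607: 1729 > 5607 is false
  holds a wildcard: yes → true
  age < 44 years: 62 < 44 is false
  federation ∈ {FIDE-B, JUN}: FIDE-B is in the set → true
  events in last 12 months > 60: 42 > 60 is false
  world rank ≤ 6150: 1729 ≤ 6150 is true
Combine:
[1.1.1.1.1] false OR false = false
[1.1.1.1.2] false AND true = false
[1.1.1.1] exactly-one(false, false) = false
[1.1.1.2.1.1] false OR true = true
[1.1.1.2.1.2] true OR false = true
[1.1.1.2.1] true AND true = true
[1.1.1.2] NOT true = false
[1.1.1.3.1.1.1] true AND true = true
[1.1.1.3.1.1] NOT true = false
[1.1.1.3.1.2] exactly-one(false, true) = true
[1.1.1.3.1] false AND true = false
[1.1.1.3] NOT false = true
[1.1.1] false OR false OR true = true
[1.1] NOT true = false
[1.2] false → true (antecedent false ⇒ implication holds) = true
[1] false AND true = false
[2] exactly-one(false, true) = true
[root] false AND true = false
Overall: false → eliminated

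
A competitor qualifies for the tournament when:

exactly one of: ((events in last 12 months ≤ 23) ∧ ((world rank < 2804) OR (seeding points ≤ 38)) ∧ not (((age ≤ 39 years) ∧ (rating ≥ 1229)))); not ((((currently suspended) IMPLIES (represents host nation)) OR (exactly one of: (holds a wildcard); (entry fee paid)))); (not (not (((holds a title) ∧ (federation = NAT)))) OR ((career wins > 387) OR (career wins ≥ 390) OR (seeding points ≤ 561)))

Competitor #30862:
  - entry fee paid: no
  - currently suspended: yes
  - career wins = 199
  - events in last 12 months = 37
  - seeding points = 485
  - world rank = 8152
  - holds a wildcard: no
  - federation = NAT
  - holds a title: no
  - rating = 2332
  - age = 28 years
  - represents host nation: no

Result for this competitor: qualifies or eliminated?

Eliminated

Atomic conditions:
  events in last 12 months ≤ 23: 37 ≤ 23 is false
  world rank < 2804: 8152 < 2804 is false
  seeding points ≤ 38: 485 ≤ 38 is false
  age ≤ 39 years: 28 ≤ 39 is true
  rating ≥ 1229: 2332 ≥ 1229 is true
  currently suspended: yes → true
  represents host nation: no → false
  holds a wildcard: no → false
  entry fee paid: no → false
  holds a title: no → false
  federation = NAT: NAT == NAT is true
  career wins > 387: 199 > 387 is false
  career wins ≥ 390: 199 ≥ 390 is false
  seeding points ≤ 561: 485 ≤ 561 is true
Combine:
[1.2] false OR false = false
[1.3.1] true AND true = true
[1.3] NOT true = false
[1] false AND false AND false = false
[2.1.1] true → false = false
[2.1.2] exactly-one(false, false) = false
[2.1] false OR false = false
[2] NOT false = true
[3.1.1.1] false AND true = false
[3.1.1] NOT false = true
[3.1] NOT true = false
[3.2] false OR false OR true = true
[3] false OR true = true
[root] exactly-one(false, true, true) = false
Overall: false → eliminated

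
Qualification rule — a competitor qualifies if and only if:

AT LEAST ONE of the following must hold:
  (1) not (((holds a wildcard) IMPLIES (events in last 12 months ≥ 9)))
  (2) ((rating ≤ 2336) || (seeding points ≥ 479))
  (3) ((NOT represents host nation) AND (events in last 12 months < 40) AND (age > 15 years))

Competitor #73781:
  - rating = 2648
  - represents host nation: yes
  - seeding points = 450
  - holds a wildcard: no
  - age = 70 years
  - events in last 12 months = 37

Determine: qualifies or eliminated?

Atomic conditions:
  holds a wildcard: no → false
  events in last 12 months ≥ 9: 37 ≥ 9 is true
  rating ≤ 2336: 2648 ≤ 2336 is false
  seeding points ≥ 479: 450 ≥ 479 is false
  NOT represents host nation: yes → false
  events in last 12 months < 40: 37 < 40 is true
  age > 15 years: 70 > 15 is true
Combine:
[1.1] false → true (antecedent false ⇒ implication holds) = true
[1] NOT true = false
[2] false OR false = false
[3] false AND true AND true = false
[root] false OR false OR false = false
Overall: false → eliminated

Eliminated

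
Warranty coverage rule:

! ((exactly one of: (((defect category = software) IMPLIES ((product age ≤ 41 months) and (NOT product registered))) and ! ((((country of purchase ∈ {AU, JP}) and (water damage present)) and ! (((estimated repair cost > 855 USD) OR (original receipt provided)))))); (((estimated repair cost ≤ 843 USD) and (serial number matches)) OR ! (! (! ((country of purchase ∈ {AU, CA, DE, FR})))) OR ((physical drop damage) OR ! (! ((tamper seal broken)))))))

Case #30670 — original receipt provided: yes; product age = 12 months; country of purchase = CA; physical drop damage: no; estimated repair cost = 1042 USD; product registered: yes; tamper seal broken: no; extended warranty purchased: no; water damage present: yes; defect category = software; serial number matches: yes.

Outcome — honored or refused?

Honored

Atomic conditions:
  defect category = software: software == software is true
  product age ≤ 41 months: 12 ≤ 41 is true
  NOT product registered: yes → false
  country of purchase ∈ {AU, JP}: CA is not in the set → false
  water damage present: yes → true
  estimated repair cost > 855 USD: 1042 > 855 is true
  original receipt provided: yes → true
  estimated repair cost ≤ 843 USD: 1042 ≤ 843 is false
  serial number matches: yes → true
  country of purchase ∈ {AU, CA, DE, FR}: CA is in the set → true
  physical drop damage: no → false
  tamper seal broken: no → false
Combine:
[1.1.1.2] true AND false = false
[1.1.1] true → false = false
[1.1.2.1.1] false AND true = false
[1.1.2.1.2.1] true OR true = true
[1.1.2.1.2] NOT true = false
[1.1.2.1] false AND false = false
[1.1.2] NOT false = true
[1.1] false AND true = false
[1.2.1] false AND true = false
[1.2.2.1.1] NOT true = false
[1.2.2.1] NOT false = true
[1.2.2] NOT true = false
[1.2.3.2.1] NOT false = true
[1.2.3.2] NOT true = false
[1.2.3] false OR false = false
[1.2] false OR false OR false = false
[1] exactly-one(false, false) = false
[root] NOT false = true
Overall: true → honored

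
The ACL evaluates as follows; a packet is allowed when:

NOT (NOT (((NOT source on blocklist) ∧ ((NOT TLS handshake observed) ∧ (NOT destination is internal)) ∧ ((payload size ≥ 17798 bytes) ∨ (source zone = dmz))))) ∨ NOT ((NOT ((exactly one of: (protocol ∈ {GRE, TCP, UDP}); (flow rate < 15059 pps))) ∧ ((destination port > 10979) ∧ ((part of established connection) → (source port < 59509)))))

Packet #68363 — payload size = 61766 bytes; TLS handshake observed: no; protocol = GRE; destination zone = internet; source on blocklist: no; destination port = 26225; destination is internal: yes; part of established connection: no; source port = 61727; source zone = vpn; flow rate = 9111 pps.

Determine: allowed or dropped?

Atomic conditions:
  NOT source on blocklist: no → true
  NOT TLS handshake observed: no → true
  NOT destination is internal: yes → false
  payload size ≥ 17798 bytes: 61766 ≥ 17798 is true
  source zone = dmz: vpn == dmz is false
  protocol ∈ {GRE, TCP, UDP}: GRE is in the set → true
  flow rate < 15059 pps: 9111 < 15059 is true
  destination port > 10979: 26225 > 10979 is true
  part of established connection: no → false
  source port < 59509: 61727 < 59509 is false
Combine:
[1.1.1.2] true AND false = false
[1.1.1.3] true OR false = true
[1.1.1] true AND false AND true = false
[1.1] NOT false = true
[1] NOT true = false
[2.1.1.1] exactly-one(true, true) = false
[2.1.1] NOT false = true
[2.1.2.2] false → false (antecedent false ⇒ implication holds) = true
[2.1.2] true AND true = true
[2.1] true AND true = true
[2] NOT true = false
[root] false OR false = false
Overall: false → dropped

Dropped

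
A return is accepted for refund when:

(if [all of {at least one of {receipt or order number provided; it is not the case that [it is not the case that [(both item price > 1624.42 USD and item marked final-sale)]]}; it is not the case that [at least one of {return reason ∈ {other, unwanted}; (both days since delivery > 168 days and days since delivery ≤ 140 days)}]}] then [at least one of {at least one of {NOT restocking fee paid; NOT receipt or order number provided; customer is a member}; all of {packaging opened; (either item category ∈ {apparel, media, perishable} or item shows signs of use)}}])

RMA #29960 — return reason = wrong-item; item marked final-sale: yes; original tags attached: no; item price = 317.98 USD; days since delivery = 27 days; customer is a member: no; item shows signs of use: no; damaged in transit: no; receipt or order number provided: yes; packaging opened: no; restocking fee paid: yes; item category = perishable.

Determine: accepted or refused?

Atomic conditions:
  receipt or order number provided: yes → true
  item price > 1624.42 USD: 317.98 > 1624.42 is false
  item marked final-sale: yes → true
  return reason ∈ {other, unwanted}: wrong-item is not in the set → false
  days since delivery > 168 days: 27 > 168 is false
  days since delivery ≤ 140 days: 27 ≤ 140 is true
  NOT restocking fee paid: yes → false
  NOT receipt or order number provided: yes → false
  customer is a member: no → false
  packaging opened: no → false
  item category ∈ {apparel, media, perishable}: perishable is in the set → true
  item shows signs of use: no → false
Combine:
[1.1.2.1.1] false AND true = false
[1.1.2.1] NOT false = true
[1.1.2] NOT true = false
[1.1] true OR false = true
[1.2.1.2] false AND true = false
[1.2.1] false OR false = false
[1.2] NOT false = true
[1] true AND true = true
[2.1] false OR false OR false = false
[2.2.2] true OR false = true
[2.2] false AND true = false
[2] false OR false = false
[root] true → false = false
Overall: false → refused

Refused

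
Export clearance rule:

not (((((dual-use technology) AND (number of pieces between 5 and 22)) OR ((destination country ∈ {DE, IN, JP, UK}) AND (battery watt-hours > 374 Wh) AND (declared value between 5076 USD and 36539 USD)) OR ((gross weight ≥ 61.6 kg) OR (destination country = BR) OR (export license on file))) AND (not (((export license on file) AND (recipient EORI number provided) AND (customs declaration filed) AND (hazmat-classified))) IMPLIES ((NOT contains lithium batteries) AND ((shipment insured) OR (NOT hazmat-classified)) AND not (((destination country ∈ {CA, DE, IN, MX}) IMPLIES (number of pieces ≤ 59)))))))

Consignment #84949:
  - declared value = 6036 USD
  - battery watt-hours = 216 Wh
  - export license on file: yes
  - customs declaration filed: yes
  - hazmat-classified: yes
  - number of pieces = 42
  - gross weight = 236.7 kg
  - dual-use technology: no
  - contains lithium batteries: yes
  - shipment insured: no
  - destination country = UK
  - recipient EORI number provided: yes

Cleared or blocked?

Atomic conditions:
  dual-use technology: no → false
  number of pieces between 5 and 22: 42 in [5, 22] is false
  destination country ∈ {DE, IN, JP, UK}: UK is in the set → true
  battery watt-hours > 374 Wh: 216 > 374 is false
  declared value between 5076 USD and 36539 USD: 6036 in [5076, 36539] is true
  gross weight ≥ 61.6 kg: 236.7 ≥ 61.6 is true
  destination country = BR: UK == BR is false
  export license on file: yes → true
  recipient EORI number provided: yes → true
  customs declaration filed: yes → true
  hazmat-classified: yes → true
  NOT contains lithium batteries: yes → false
  shipment insured: no → false
  NOT hazmat-classified: yes → false
  destination country ∈ {CA, DE, IN, MX}: UK is not in the set → false
  number of pieces ≤ 59: 42 ≤ 59 is true
Combine:
[1.1.1] false AND false = false
[1.1.2] true AND false AND true = false
[1.1.3] true OR false OR true = true
[1.1] false OR false OR true = true
[1.2.1.1] true AND true AND true AND true = true
[1.2.1] NOT true = false
[1.2.2.2] false OR false = false
[1.2.2.3.1] false → true (antecedent false ⇒ implication holds) = true
[1.2.2.3] NOT true = false
[1.2.2] false AND false AND false = false
[1.2] false → false (antecedent false ⇒ implication holds) = true
[1] true AND true = true
[root] NOT true = false
Overall: false → blocked

Blocked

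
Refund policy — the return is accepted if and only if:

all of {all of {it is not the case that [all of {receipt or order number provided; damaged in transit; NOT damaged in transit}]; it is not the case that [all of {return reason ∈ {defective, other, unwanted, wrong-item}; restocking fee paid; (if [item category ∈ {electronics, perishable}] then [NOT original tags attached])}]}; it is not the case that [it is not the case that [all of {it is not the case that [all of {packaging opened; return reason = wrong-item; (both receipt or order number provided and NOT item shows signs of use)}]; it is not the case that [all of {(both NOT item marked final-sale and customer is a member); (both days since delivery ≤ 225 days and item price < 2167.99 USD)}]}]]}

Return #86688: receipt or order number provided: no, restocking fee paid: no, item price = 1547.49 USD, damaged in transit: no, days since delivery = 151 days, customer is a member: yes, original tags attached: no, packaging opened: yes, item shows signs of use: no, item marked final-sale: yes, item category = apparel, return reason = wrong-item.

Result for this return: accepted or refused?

Atomic conditions:
  receipt or order number provided: no → false
  damaged in transit: no → false
  NOT damaged in transit: no → true
  return reason ∈ {defective, other, unwanted, wrong-item}: wrong-item is in the set → true
  restocking fee paid: no → false
  item category ∈ {electronics, perishable}: apparel is not in the set → false
  NOT original tags attached: no → true
  packaging opened: yes → true
  return reason = wrong-item: wrong-item == wrong-item is true
  NOT item shows signs of use: no → true
  NOT item marked final-sale: yes → false
  customer is a member: yes → true
  days since delivery ≤ 225 days: 151 ≤ 225 is true
  item price < 2167.99 USD: 1547.49 < 2167.99 is true
Combine:
[1.1.1] false AND false AND true = false
[1.1] NOT false = true
[1.2.1.3] false → true (antecedent false ⇒ implication holds) = true
[1.2.1] true AND false AND true = false
[1.2] NOT false = true
[1] true AND true = true
[2.1.1.1.1.3] false AND true = false
[2.1.1.1.1] true AND true AND false = false
[2.1.1.1] NOT false = true
[2.1.1.2.1.1] false AND true = false
[2.1.1.2.1.2] true AND true = true
[2.1.1.2.1] false AND true = false
[2.1.1.2] NOT false = true
[2.1.1] true AND true = true
[2.1] NOT true = false
[2] NOT false = true
[root] true AND true = true
Overall: true → accepted

Accepted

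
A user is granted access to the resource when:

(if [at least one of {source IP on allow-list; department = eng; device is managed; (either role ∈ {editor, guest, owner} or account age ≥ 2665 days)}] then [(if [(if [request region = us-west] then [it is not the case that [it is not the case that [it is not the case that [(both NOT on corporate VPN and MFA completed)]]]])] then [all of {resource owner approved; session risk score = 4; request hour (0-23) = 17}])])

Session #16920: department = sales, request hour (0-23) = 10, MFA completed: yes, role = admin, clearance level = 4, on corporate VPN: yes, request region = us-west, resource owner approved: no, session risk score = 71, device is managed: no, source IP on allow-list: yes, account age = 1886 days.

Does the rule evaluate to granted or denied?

Atomic conditions:
  source IP on allow-list: yes → true
  department = eng: sales == eng is false
  device is managed: no → false
  role ∈ {editor, guest, owner}: admin is not in the set → false
  account age ≥ 2665 days: 1886 ≥ 2665 is false
  request region = us-west: us-west == us-west is true
  NOT on corporate VPN: yes → false
  MFA completed: yes → true
  resource owner approved: no → false
  session risk score = 4: 71 == 4 is false
  request hour (0-23) = 17: 10 == 17 is false
Combine:
[1.4] false OR false = false
[1] true OR false OR false OR false = true
[2.1.2.1.1.1] false AND true = false
[2.1.2.1.1] NOT false = true
[2.1.2.1] NOT true = false
[2.1.2] NOT false = true
[2.1] true → true = true
[2.2] false AND false AND false = false
[2] true → false = false
[root] true → false = false
Overall: false → denied

Denied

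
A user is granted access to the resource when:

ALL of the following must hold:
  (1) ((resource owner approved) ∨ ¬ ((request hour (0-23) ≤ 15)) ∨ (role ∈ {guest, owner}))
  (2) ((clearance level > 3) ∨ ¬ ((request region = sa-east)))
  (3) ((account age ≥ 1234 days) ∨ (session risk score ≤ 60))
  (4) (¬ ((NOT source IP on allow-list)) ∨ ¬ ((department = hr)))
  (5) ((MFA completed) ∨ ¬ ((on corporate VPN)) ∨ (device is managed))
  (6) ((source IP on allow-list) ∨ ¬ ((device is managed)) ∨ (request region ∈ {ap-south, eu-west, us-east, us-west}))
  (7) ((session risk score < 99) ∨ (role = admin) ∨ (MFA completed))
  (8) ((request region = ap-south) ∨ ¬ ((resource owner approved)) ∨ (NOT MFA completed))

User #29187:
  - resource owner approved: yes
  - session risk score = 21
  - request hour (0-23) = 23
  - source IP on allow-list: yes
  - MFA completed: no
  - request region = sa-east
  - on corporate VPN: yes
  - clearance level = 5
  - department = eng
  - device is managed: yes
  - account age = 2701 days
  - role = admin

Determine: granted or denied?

Granted

Atomic conditions:
  resource owner approved: yes → true
  request hour (0-23) ≤ 15: 23 ≤ 15 is false
  role ∈ {guest, owner}: admin is not in the set → false
  clearance level > 3: 5 > 3 is true
  request region = sa-east: sa-east == sa-east is true
  account age ≥ 1234 days: 2701 ≥ 1234 is true
  session risk score ≤ 60: 21 ≤ 60 is true
  NOT source IP on allow-list: yes → false
  department = hr: eng == hr is false
  MFA completed: no → false
  on corporate VPN: yes → true
  device is managed: yes → true
  source IP on allow-list: yes → true
  request region ∈ {ap-south, eu-west, us-east, us-west}: sa-east is not in the set → false
  session risk score < 99: 21 < 99 is true
  role = admin: admin == admin is true
  request region = ap-south: sa-east == ap-south is false
  NOT MFA completed: no → true
Combine:
[1.2] NOT false = true
[1] true OR true OR false = true
[2.2] NOT true = false
[2] true OR false = true
[3] true OR true = true
[4.1] NOT false = true
[4.2] NOT false = true
[4] true OR true = true
[5.2] NOT true = false
[5] false OR false OR true = true
[6.2] NOT true = false
[6] true OR false OR false = true
[7] true OR true OR false = true
[8.2] NOT true = false
[8] false OR false OR true = true
[root] true AND true AND true AND true AND true AND true AND true AND true = true
Overall: true → granted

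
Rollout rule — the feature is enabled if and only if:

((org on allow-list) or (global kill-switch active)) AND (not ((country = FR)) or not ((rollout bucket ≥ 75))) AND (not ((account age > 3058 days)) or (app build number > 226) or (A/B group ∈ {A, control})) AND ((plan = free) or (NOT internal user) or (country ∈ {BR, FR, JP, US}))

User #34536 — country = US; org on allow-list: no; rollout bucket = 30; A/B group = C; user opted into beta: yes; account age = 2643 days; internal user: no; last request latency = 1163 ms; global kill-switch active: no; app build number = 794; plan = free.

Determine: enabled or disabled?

Disabled

Atomic conditions:
  org on allow-list: no → false
  global kill-switch active: no → false
  country = FR: US == FR is false
  rollout bucket ≥ 75: 30 ≥ 75 is false
  account age > 3058 days: 2643 > 3058 is false
  app build number > 226: 794 > 226 is true
  A/B group ∈ {A, control}: C is not in the set → false
  plan = free: free == free is true
  NOT internal user: no → true
  country ∈ {BR, FR, JP, US}: US is in the set → true
Combine:
[1] false OR false = false
[2.1] NOT false = true
[2.2] NOT false = true
[2] true OR true = true
[3.1] NOT false = true
[3] true OR true OR false = true
[4] true OR true OR true = true
[root] false AND true AND true AND true = false
Overall: false → disabled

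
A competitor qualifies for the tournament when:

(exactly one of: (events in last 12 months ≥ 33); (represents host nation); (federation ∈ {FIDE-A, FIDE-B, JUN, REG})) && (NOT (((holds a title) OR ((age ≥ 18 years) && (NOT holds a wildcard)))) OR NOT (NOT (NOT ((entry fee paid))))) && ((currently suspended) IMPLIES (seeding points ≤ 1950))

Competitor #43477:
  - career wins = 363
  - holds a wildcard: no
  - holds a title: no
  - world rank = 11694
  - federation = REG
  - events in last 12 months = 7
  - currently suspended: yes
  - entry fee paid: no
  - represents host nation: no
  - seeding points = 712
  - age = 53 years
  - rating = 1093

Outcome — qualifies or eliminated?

Atomic conditions:
  events in last 12 months ≥ 33: 7 ≥ 33 is false
  represents host nation: no → false
  federation ∈ {FIDE-A, FIDE-B, JUN, REG}: REG is in the set → true
  holds a title: no → false
  age ≥ 18 years: 53 ≥ 18 is true
  NOT holds a wildcard: no → true
  entry fee paid: no → false
  currently suspended: yes → true
  seeding points ≤ 1950: 712 ≤ 1950 is true
Combine:
[1] exactly-one(false, false, true) = true
[2.1.1.2] true AND true = true
[2.1.1] false OR true = true
[2.1] NOT true = false
[2.2.1.1] NOT false = true
[2.2.1] NOT true = false
[2.2] NOT false = true
[2] false OR true = true
[3] true → true = true
[root] true AND true AND true = true
Overall: true → qualifies

Qualifies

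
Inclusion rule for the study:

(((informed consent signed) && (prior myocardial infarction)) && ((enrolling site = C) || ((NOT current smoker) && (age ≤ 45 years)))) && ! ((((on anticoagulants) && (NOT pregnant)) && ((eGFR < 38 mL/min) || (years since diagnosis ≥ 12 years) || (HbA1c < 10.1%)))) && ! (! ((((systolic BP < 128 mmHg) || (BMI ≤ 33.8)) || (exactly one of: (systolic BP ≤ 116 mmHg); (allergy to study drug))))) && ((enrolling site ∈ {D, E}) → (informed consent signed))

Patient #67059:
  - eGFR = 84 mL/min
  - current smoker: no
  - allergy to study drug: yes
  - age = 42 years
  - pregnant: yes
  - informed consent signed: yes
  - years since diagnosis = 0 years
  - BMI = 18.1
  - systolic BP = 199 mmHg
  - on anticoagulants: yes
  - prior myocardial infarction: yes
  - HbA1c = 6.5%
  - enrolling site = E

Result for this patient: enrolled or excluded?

Enrolled

Atomic conditions:
  informed consent signed: yes → true
  prior myocardial infarction: yes → true
  enrolling site = C: E == C is false
  NOT current smoker: no → true
  age ≤ 45 years: 42 ≤ 45 is true
  on anticoagulants: yes → true
  NOT pregnant: yes → false
  eGFR < 38 mL/min: 84 < 38 is false
  years since diagnosis ≥ 12 years: 0 ≥ 12 is false
  HbA1c < 10.1%: 6.5 < 10.1 is true
  systolic BP < 128 mmHg: 199 < 128 is false
  BMI ≤ 33.8: 18.1 ≤ 33.8 is true
  systolic BP ≤ 116 mmHg: 199 ≤ 116 is false
  allergy to study drug: yes → true
  enrolling site ∈ {D, E}: E is in the set → true
Combine:
[1.1] true AND true = true
[1.2.2] true AND true = true
[1.2] false OR true = true
[1] true AND true = true
[2.1.1] true AND false = false
[2.1.2] false OR false OR true = true
[2.1] false AND true = false
[2] NOT false = true
[3.1.1.1] false OR true = true
[3.1.1.2] exactly-one(false, true) = true
[3.1.1] true OR true = true
[3.1] NOT true = false
[3] NOT false = true
[4] true → true = true
[root] true AND true AND true AND true = true
Overall: true → enrolled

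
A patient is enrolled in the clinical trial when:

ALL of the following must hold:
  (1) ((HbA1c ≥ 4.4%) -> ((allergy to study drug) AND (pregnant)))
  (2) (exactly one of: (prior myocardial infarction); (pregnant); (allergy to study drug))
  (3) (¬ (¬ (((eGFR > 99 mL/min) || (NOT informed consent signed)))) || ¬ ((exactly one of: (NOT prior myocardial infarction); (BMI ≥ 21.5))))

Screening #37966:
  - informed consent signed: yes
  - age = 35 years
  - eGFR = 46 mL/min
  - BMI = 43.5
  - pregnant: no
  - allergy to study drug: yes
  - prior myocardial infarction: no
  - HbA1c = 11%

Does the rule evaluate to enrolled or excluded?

Atomic conditions:
  HbA1c ≥ 4.4%: 11 ≥ 4.4 is true
  allergy to study drug: yes → true
  pregnant: no → false
  prior myocardial infarction: no → false
  eGFR > 99 mL/min: 46 > 99 is false
  NOT informed consent signed: yes → false
  NOT prior myocardial infarction: no → true
  BMI ≥ 21.5: 43.5 ≥ 21.5 is true
Combine:
[1.2] true AND false = false
[1] true → false = false
[2] exactly-one(false, false, true) = true
[3.1.1.1] false OR false = false
[3.1.1] NOT false = true
[3.1] NOT true = false
[3.2.1] exactly-one(true, true) = false
[3.2] NOT false = true
[3] false OR true = true
[root] false AND true AND true = false
Overall: false → excluded

Excluded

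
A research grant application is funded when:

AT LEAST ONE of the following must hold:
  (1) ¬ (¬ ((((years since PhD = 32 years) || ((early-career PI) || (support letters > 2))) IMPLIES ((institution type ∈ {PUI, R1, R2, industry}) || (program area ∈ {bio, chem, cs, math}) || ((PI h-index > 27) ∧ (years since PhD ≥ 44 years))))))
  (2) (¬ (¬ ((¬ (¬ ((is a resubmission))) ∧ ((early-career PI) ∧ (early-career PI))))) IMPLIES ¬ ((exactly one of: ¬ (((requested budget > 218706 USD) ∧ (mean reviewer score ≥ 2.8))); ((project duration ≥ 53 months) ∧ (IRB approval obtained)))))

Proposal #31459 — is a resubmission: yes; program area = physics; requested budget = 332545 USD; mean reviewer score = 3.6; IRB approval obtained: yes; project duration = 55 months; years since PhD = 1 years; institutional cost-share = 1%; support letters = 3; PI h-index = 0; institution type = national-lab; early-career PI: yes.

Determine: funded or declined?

Atomic conditions:
  years since PhD = 32 years: 1 == 32 is false
  early-career PI: yes → true
  support letters > 2: 3 > 2 is true
  institution type ∈ {PUI, R1, R2, industry}: national-lab is not in the set → false
  program area ∈ {bio, chem, cs, math}: physics is not in the set → false
  PI h-index > 27: 0 > 27 is false
  years since PhD ≥ 44 years: 1 ≥ 44 is false
  is a resubmission: yes → true
  requested budget > 218706 USD: 332545 > 218706 is true
  mean reviewer score ≥ 2.8: 3.6 ≥ 2.8 is true
  project duration ≥ 53 months: 55 ≥ 53 is true
  IRB approval obtained: yes → true
Combine:
[1.1.1.1.2] true OR true = true
[1.1.1.1] false OR true = true
[1.1.1.2.3] false AND false = false
[1.1.1.2] false OR false OR false = false
[1.1.1] true → false = false
[1.1] NOT false = true
[1] NOT true = false
[2.1.1.1.1.1] NOT true = false
[2.1.1.1.1] NOT false = true
[2.1.1.1.2] true AND true = true
[2.1.1.1] true AND true = true
[2.1.1] NOT true = false
[2.1] NOT false = true
[2.2.1.1.1] true AND true = true
[2.2.1.1] NOT true = false
[2.2.1.2] true AND true = true
[2.2.1] exactly-one(false, true) = true
[2.2] NOT true = false
[2] true → false = false
[root] false OR false = false
Overall: false → declined

Declined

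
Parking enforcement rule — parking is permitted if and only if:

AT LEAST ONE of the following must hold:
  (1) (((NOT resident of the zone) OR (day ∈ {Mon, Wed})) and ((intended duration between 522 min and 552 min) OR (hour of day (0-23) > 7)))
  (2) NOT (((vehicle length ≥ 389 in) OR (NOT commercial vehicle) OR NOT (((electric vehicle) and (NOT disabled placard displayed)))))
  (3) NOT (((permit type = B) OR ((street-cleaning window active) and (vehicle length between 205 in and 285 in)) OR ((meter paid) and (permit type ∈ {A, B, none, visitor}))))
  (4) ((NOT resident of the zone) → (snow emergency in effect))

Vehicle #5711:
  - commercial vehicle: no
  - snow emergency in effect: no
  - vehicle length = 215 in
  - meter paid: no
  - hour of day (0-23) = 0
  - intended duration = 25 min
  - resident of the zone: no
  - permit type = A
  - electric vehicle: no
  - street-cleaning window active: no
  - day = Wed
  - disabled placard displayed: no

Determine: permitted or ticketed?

Permitted

Atomic conditions:
  NOT resident of the zone: no → true
  day ∈ {Mon, Wed}: Wed is in the set → true
  intended duration between 522 min and 552 min: 25 in [522, 552] is false
  hour of day (0-23) > 7: 0 > 7 is false
  vehicle length ≥ 389 in: 215 ≥ 389 is false
  NOT commercial vehicle: no → true
  electric vehicle: no → false
  NOT disabled placard displayed: no → true
  permit type = B: A == B is false
  street-cleaning window active: no → false
  vehicle length between 205 in and 285 in: 215 in [205, 285] is true
  meter paid: no → false
  permit type ∈ {A, B, none, visitor}: A is in the set → true
  snow emergency in effect: no → false
Combine:
[1.1] true OR true = true
[1.2] false OR false = false
[1] true AND false = false
[2.1.3.1] false AND true = false
[2.1.3] NOT false = true
[2.1] false OR true OR true = true
[2] NOT true = false
[3.1.2] false AND true = false
[3.1.3] false AND true = false
[3.1] false OR false OR false = false
[3] NOT false = true
[4] true → false = false
[root] false OR false OR true OR false = true
Overall: true → permitted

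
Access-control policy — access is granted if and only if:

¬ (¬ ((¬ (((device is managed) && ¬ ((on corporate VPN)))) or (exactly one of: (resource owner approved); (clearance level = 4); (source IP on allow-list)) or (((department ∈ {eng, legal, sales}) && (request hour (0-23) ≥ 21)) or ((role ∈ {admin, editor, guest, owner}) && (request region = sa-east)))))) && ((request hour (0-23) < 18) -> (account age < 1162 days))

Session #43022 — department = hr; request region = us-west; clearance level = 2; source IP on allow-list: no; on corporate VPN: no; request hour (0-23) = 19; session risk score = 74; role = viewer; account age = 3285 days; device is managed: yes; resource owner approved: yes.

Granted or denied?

Atomic conditions:
  device is managed: yes → true
  on corporate VPN: no → false
  resource owner approved: yes → true
  clearance level = 4: 2 == 4 is false
  source IP on allow-list: no → false
  department ∈ {eng, legal, sales}: hr is not in the set → false
  request hour (0-23) ≥ 21: 19 ≥ 21 is false
  role ∈ {admin, editor, guest, owner}: viewer is not in the set → false
  request region = sa-east: us-west == sa-east is false
  request hour (0-23) < 18: 19 < 18 is false
  account age < 1162 days: 3285 < 1162 is false
Combine:
[1.1.1.1.1.2] NOT false = true
[1.1.1.1.1] true AND true = true
[1.1.1.1] NOT true = false
[1.1.1.2] exactly-one(true, false, false) = true
[1.1.1.3.1] false AND false = false
[1.1.1.3.2] false AND false = false
[1.1.1.3] false OR false = false
[1.1.1] false OR true OR false = true
[1.1] NOT true = false
[1] NOT false = true
[2] false → false (antecedent false ⇒ implication holds) = true
[root] true AND true = true
Overall: true → granted

Granted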